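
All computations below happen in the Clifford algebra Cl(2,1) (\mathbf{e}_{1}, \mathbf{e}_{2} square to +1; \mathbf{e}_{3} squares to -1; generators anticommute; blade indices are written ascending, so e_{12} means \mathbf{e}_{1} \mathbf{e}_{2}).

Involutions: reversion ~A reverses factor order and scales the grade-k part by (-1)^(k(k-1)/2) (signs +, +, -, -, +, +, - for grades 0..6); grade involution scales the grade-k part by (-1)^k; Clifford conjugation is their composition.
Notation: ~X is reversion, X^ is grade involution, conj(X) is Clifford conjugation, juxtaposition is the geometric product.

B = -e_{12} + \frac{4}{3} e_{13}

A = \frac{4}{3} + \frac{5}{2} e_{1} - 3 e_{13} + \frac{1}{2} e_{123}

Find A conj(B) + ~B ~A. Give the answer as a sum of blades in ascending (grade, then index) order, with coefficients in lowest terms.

first term: 4 + \frac{19}{6} e_{2} - \frac{23}{6} e_{3} + \frac{4}{3} e_{12} - \frac{16}{9} e_{13} - 3 e_{23}
second term: -4 - \frac{19}{6} e_{2} + \frac{23}{6} e_{3} + \frac{4}{3} e_{12} - \frac{16}{9} e_{13} - 3 e_{23}
Answer: \frac{8}{3} e_{12} - \frac{32}{9} e_{13} - 6 e_{23}


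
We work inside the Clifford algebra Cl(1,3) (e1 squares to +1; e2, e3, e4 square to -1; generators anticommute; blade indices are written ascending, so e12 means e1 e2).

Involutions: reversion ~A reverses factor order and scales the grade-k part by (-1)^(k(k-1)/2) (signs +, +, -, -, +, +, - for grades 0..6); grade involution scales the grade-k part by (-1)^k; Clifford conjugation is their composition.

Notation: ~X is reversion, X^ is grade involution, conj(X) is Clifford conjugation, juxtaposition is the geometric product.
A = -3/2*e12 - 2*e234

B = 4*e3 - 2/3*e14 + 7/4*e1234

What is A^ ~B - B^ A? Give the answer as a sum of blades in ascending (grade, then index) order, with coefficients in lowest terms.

first term: -7/2*e1 + 9*e24 - 21/8*e34 - 14/3*e123
second term: -7/2*e1 + 9*e24 - 21/8*e34 + 14/3*e123
Answer: -28/3*e123


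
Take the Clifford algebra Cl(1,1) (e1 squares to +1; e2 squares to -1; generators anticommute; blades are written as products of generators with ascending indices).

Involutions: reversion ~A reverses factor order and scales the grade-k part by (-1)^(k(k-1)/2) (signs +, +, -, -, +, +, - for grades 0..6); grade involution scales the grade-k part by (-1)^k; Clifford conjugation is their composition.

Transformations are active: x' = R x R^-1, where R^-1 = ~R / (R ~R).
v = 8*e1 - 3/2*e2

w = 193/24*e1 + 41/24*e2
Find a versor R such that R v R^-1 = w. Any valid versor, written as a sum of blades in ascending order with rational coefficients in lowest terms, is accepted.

Take R = v + w = 385/24*e1 + 5/24*e2. Because q(v) = q(w) = 247/4, conjugation by R sends v exactly to w.
Answer: 385/24*e1 + 5/24*e2


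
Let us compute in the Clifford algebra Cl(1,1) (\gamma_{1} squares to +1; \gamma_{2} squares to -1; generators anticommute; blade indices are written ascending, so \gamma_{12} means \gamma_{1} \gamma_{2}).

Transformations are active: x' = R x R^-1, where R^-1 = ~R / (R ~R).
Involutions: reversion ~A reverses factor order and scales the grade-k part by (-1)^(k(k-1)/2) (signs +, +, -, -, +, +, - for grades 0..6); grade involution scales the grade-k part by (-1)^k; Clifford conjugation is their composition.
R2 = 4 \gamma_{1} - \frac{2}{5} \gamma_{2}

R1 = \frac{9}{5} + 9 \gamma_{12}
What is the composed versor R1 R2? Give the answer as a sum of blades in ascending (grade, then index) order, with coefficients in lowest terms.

Distribute over the terms of R1 (each basis-blade product reordered to ascending indices, repeated generators contracted through their squares):
(\frac{9}{5}) R2 = \frac{36}{5} \gamma_{1} - \frac{18}{25} \gamma_{2}
(9 \gamma_{12}) R2 = \frac{18}{5} \gamma_{1} - 36 \gamma_{2}
Summing the partial products and collecting blades:
Answer: \frac{54}{5} \gamma_{1} - \frac{918}{25} \gamma_{2}


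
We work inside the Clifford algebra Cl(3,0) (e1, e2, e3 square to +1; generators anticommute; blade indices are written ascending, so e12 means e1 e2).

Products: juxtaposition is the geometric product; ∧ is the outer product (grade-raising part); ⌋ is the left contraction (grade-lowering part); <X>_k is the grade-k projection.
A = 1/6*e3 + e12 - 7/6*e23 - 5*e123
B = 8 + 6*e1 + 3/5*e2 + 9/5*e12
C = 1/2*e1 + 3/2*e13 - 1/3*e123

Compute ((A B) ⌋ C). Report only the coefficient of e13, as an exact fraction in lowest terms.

step 1: -9/5 + 3/5*e1 - 6*e2 + 331/30*e3 + 8*e12 + 41/10*e13 - 1183/30*e23 - 467/10*e123
step 2: -257/12 - 5507/180*e1 - 41/30*e2 + 107/30*e3 - 331/90*e12 - 47/10*e13 - 1/5*e23 + 3/5*e123
Answer: -47/10


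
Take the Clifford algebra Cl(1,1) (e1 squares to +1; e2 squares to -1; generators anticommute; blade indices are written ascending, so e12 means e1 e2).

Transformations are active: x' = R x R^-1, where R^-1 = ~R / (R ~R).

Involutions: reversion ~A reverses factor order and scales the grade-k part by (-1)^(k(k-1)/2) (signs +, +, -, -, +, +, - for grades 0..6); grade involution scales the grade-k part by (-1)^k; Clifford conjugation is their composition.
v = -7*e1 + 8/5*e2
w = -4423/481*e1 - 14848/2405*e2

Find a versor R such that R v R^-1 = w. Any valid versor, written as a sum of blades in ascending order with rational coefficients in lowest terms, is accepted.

A norm check does it: q(v) = q(w) = 1161/25, hence R = v + w = -7790/481*e1 - 2200/481*e2 realises the map — parallel part kept, (v - w)/2 negated, v carried to w.
Answer: -7790/481*e1 - 2200/481*e2


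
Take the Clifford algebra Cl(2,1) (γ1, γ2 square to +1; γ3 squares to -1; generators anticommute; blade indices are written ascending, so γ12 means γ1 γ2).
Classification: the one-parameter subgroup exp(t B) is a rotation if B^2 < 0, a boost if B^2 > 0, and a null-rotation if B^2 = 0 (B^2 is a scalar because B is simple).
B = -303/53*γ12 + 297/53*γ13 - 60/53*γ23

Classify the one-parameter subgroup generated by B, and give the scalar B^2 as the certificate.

B^2 term by term: the squares give (-303/53)^2*(γ12)^2 + (297/53)^2*(γ13)^2 + (-60/53)^2*(γ23)^2 = 91809/2809*(-1) + 88209/2809*(+1) + 3600/2809*(+1) = 0 (each basis 2-blade squares to minus the product of its generators' squares); cross terms between blades sharing an index anticommute and cancel. So B^2 = 0.
Answer: null-rotation, certificate B^2 = 0. The class reads off the invariant scalar 0 directly.


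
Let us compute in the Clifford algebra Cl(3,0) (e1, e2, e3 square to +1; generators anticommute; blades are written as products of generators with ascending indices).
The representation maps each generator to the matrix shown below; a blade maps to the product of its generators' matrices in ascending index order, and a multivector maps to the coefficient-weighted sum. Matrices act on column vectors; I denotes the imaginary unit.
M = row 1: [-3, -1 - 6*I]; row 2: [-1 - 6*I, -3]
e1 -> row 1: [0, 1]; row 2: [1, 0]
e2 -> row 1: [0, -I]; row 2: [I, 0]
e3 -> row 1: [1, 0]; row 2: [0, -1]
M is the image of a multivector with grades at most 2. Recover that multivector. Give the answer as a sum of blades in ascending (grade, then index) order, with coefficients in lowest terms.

Method: 1, rho(e1), rho(e2), rho(e3) form a trace-orthogonal basis of the 2x2 complex matrices (tr(X Y) = 2 if X = Y, else 0), so M = m0*1 + m1*rho(e1) + m2*rho(e2) + m3*rho(e3) with m0 = tr(M)/2 = -3, m1 = tr(M rho(e1))/2 = -1 - 6*I, m2 = tr(M rho(e2))/2 = 0, m3 = tr(M rho(e3))/2 = 0.
Multiplying table entries, the bivector images are rho(e1 e2) = I*rho(e3), rho(e1 e3) = -I*rho(e2), rho(e2 e3) = I*rho(e1); with real blade coefficients the real parts of m0..m3 are the coefficients of 1, e1, e2, e3 and the imaginary parts give the bivectors (e2 e3: Im m1, e1 e3: -Im m2, e1 e2: Im m3).
Answer: -3 - e1 - 6*e2 e3


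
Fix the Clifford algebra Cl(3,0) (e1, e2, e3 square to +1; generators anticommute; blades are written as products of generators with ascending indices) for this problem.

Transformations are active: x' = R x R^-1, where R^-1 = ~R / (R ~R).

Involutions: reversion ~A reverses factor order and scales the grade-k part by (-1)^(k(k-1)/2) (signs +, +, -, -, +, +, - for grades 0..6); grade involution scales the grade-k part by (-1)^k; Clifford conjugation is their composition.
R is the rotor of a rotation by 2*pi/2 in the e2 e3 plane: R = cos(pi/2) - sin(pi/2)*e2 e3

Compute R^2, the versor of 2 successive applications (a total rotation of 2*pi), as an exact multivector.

Rotor phase runs at HALF the rotation angle; powers of one rotor simply add phase, so after 2 steps in e2 e3 the phase is 2*pi/2 = pi and R^2 = cos(pi) - sin(pi)*e2 e3.
cos(pi) = -1 and sin(pi) = 0, so R^2 = -1. The total rotation 2*pi is 1 full turn, so every vector returns to itself, yet the rotor is -1, on the OTHER sheet of the double cover (an odd number of 2*pi turns).
Answer: -1


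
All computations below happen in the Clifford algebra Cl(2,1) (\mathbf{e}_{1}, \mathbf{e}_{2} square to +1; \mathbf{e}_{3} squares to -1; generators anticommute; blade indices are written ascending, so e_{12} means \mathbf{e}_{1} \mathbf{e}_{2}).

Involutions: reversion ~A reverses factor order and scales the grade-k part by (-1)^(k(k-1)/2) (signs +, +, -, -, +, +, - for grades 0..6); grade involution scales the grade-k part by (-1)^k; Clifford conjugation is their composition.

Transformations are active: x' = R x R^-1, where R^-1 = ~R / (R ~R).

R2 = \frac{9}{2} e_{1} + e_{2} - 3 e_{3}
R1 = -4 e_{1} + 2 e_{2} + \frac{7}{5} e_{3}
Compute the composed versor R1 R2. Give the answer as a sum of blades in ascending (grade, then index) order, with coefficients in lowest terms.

Distribute over the terms of R1 (each basis-blade product reordered to ascending indices, repeated generators contracted through their squares):
(-4 e_{1}) R2 = -18 - 4 e_{12} + 12 e_{13}
(2 e_{2}) R2 = 2 - 9 e_{12} - 6 e_{23}
(\frac{7}{5} e_{3}) R2 = \frac{21}{5} - \frac{63}{10} e_{13} - \frac{7}{5} e_{23}
Summing the partial products and collecting blades:
Answer: -\frac{59}{5} - 13 e_{12} + \frac{57}{10} e_{13} - \frac{37}{5} e_{23}


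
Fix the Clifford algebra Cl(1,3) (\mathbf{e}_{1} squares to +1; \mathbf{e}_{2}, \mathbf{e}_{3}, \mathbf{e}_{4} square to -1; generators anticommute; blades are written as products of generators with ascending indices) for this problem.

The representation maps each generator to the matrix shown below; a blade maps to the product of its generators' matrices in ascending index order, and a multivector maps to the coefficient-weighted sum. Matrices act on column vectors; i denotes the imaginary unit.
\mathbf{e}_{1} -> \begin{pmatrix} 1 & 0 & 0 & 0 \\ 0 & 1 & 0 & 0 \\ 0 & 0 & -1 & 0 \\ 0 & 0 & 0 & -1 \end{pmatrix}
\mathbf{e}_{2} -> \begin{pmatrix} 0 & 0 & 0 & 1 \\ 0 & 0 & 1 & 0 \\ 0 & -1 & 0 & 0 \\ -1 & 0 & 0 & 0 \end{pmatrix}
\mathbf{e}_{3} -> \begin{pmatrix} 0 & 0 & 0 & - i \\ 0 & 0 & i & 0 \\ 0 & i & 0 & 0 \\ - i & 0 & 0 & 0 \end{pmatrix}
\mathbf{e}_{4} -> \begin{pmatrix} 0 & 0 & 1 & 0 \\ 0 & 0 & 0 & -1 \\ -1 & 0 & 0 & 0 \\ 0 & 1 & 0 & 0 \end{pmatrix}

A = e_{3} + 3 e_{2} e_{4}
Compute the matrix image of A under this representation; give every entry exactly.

Bivector images (products of the table entries): rho(e_{2} e_{4}) = rho(\mathbf{e}_{2})rho(\mathbf{e}_{4}) = \begin{pmatrix} 0 & 1 & 0 & 0 \\ -1 & 0 & 0 & 0 \\ 0 & 0 & 0 & 1 \\ 0 & 0 & -1 & 0 \end{pmatrix}.
M = (1)*rho(e_{3}) + (3)*rho(e_{2} e_{4}), summed entrywise:
Answer: \begin{pmatrix} 0 & 3 & 0 & - i \\ -3 & 0 & i & 0 \\ 0 & i & 0 & 3 \\ - i & 0 & -3 & 0 \end{pmatrix}


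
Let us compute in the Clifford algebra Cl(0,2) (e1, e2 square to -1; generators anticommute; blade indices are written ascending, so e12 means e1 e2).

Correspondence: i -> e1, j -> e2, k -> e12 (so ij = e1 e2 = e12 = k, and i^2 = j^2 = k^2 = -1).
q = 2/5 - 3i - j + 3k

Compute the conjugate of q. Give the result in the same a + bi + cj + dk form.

In blades: q = 2/5 - 3*e1 - e2 + 3*e12.
Conjugation here is Clifford conjugation: the scalar is fixed and the grade-1 and grade-2 blades all flip sign, giving 2/5 + 3*e1 + e2 - 3*e12; translating back:
Answer: 2/5 + 3i + j - 3k


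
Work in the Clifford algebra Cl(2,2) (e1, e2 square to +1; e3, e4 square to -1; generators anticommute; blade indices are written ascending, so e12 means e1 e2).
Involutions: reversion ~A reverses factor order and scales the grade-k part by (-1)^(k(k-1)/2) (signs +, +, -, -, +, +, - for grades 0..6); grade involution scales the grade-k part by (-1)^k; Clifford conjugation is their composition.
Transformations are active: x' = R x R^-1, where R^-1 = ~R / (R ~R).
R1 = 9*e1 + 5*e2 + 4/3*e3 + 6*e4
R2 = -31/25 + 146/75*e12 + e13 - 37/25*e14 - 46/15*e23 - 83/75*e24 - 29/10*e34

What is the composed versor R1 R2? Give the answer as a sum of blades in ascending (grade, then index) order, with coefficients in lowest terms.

Distribute over the terms of R1 (each basis-blade product reordered to ascending indices, repeated generators contracted through their squares):
(9*e1) R2 = -279/25*e1 + 438/25*e2 + 9*e3 - 333/25*e4 - 138/5*e123 - 249/25*e124 - 261/10*e134
(5*e2) R2 = -146/15*e1 - 31/5*e2 - 46/3*e3 - 83/15*e4 - 5*e123 + 37/5*e124 - 29/2*e234
(4/3*e3) R2 = 4/3*e1 - 184/45*e2 - 124/75*e3 + 58/15*e4 + 584/225*e123 + 148/75*e134 + 332/225*e234
(6*e4) R2 = -222/25*e1 - 166/25*e2 - 87/5*e3 - 186/25*e4 + 292/25*e124 + 6*e134 - 92/5*e234
Summing the partial products and collecting blades:
Answer: -711/25*e1 + 133/225*e2 - 1904/75*e3 - 1682/75*e4 - 6751/225*e123 + 228/25*e124 - 2719/150*e134 - 14141/450*e234


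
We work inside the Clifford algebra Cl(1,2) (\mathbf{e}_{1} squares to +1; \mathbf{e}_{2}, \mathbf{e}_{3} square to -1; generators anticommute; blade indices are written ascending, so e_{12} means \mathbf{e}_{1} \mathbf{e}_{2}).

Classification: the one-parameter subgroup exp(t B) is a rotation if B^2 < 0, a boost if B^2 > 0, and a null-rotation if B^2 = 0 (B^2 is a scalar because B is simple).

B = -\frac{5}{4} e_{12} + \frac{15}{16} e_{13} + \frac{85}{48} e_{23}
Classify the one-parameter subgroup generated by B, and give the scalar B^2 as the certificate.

B^2 term by term: the squares give (-\frac{5}{4})^2*(e_{12})^2 + (\frac{15}{16})^2*(e_{13})^2 + (\frac{85}{48})^2*(e_{23})^2 = \frac{25}{16}*(+1) + \frac{225}{256}*(+1) + \frac{7225}{2304}*(-1) = -\frac{25}{36} (each basis 2-blade squares to minus the product of its generators' squares); cross terms between blades sharing an index anticommute and cancel. So B^2 = -\frac{25}{36}.
Answer: rotation, certificate B^2 = -\frac{25}{36}. Because -\frac{25}{36} is invariant under every versor sandwich, the classification follows from its sign alone.


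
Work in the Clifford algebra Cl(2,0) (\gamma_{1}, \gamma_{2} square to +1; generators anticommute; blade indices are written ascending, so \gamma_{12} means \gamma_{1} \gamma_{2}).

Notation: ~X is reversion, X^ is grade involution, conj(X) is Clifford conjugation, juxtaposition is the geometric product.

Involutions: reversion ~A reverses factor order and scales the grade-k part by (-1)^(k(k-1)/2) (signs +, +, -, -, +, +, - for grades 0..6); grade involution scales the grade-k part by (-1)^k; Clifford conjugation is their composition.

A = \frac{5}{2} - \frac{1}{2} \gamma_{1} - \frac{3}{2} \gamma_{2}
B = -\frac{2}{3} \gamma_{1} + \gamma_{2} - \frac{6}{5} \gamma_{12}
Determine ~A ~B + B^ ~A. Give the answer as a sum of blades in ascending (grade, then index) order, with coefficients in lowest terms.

first term: -\frac{7}{6} + \frac{2}{15} \gamma_{1} + \frac{19}{10} \gamma_{2} + \frac{3}{2} \gamma_{12}
second term: \frac{7}{6} + \frac{52}{15} \gamma_{1} - \frac{31}{10} \gamma_{2} - \frac{9}{2} \gamma_{12}
Answer: \frac{18}{5} \gamma_{1} - \frac{6}{5} \gamma_{2} - 3 \gamma_{12}


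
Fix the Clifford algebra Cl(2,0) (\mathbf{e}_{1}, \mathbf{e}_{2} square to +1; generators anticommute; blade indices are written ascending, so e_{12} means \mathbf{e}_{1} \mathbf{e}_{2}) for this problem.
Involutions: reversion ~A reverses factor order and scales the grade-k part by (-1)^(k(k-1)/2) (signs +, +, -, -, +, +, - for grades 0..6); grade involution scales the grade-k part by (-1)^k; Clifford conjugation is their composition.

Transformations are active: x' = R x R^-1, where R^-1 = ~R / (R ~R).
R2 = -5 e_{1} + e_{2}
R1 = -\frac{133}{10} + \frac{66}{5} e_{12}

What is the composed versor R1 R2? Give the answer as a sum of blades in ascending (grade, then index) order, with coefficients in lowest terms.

Distribute over the terms of R1 (each basis-blade product reordered to ascending indices, repeated generators contracted through their squares):
(-\frac{133}{10}) R2 = \frac{133}{2} e_{1} - \frac{133}{10} e_{2}
(\frac{66}{5} e_{12}) R2 = \frac{66}{5} e_{1} + 66 e_{2}
Summing the partial products and collecting blades:
Answer: \frac{797}{10} e_{1} + \frac{527}{10} e_{2}


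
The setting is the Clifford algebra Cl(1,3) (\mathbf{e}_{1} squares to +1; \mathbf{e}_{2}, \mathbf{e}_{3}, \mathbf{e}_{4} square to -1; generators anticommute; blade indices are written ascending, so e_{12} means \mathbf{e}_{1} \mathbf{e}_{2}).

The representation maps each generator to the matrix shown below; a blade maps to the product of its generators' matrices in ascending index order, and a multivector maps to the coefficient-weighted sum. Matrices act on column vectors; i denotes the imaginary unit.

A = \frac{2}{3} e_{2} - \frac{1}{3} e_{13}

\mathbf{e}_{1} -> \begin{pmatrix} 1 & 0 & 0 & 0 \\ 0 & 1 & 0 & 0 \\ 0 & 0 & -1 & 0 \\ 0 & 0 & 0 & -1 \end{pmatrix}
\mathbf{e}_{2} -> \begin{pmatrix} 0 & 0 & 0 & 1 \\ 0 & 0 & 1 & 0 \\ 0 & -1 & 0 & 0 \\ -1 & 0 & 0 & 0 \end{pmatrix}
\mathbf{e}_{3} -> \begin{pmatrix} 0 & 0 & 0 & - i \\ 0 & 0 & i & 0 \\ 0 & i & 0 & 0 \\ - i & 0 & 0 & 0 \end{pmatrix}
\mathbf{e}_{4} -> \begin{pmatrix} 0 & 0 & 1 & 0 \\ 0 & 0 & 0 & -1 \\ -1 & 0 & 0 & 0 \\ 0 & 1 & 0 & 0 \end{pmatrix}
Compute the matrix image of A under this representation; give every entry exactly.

Bivector images (products of the table entries): rho(e_{13}) = rho(\mathbf{e}_{1})rho(\mathbf{e}_{3}) = \begin{pmatrix} 0 & 0 & 0 & - i \\ 0 & 0 & i & 0 \\ 0 & - i & 0 & 0 \\ i & 0 & 0 & 0 \end{pmatrix}.
M = (\frac{2}{3})*rho(e_{2}) + (-\frac{1}{3})*rho(e_{13}), summed entrywise:
Answer: \begin{pmatrix} 0 & 0 & 0 & \frac{2}{3} + \frac{i}{3} \\ 0 & 0 & \frac{2}{3} - \frac{i}{3} & 0 \\ 0 & - \frac{2}{3} + \frac{i}{3} & 0 & 0 \\ - \frac{2}{3} - \frac{i}{3} & 0 & 0 & 0 \end{pmatrix}


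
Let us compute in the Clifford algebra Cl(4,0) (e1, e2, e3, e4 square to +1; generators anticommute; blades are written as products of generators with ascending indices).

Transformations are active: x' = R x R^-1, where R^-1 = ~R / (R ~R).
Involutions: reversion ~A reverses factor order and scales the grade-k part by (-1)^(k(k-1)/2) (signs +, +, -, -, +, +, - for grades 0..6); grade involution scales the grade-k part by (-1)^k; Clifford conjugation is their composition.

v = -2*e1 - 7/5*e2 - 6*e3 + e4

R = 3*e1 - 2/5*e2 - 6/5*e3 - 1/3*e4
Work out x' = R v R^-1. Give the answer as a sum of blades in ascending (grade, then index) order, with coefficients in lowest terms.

~R = 3*e1 - 2/5*e2 - 6/5*e3 - 1/3*e4, and R ~R = 482/45, so R^-1 = ~R / (482/45).
R v = 107/75 - 5*e1 e2 - 102/5*e1 e3 + 7/3*e1 e4 + 18/25*e2 e3 - 13/15*e2 e4 - 16/5*e3 e4
Answer: 3373/1205*e1 + 7793/6025*e2 + 34224/6025*e3 - 1312/1205*e4


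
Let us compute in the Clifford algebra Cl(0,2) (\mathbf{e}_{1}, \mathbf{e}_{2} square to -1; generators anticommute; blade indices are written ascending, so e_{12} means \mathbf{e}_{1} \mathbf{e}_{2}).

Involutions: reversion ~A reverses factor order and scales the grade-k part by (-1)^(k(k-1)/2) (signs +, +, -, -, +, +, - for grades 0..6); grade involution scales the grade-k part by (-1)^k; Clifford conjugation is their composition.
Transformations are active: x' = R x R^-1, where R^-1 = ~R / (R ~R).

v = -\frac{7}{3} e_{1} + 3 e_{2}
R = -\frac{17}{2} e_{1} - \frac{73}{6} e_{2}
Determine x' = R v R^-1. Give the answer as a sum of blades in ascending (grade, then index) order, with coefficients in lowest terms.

~R = -\frac{17}{2} e_{1} - \frac{73}{6} e_{2}, and R ~R = -\frac{3965}{18}, so R^-1 = ~R / (-\frac{3965}{18}).
R v = \frac{50}{3} - \frac{485}{9} e_{12}
Answer: \frac{8611}{2379} e_{1} - \frac{919}{793} e_{2}


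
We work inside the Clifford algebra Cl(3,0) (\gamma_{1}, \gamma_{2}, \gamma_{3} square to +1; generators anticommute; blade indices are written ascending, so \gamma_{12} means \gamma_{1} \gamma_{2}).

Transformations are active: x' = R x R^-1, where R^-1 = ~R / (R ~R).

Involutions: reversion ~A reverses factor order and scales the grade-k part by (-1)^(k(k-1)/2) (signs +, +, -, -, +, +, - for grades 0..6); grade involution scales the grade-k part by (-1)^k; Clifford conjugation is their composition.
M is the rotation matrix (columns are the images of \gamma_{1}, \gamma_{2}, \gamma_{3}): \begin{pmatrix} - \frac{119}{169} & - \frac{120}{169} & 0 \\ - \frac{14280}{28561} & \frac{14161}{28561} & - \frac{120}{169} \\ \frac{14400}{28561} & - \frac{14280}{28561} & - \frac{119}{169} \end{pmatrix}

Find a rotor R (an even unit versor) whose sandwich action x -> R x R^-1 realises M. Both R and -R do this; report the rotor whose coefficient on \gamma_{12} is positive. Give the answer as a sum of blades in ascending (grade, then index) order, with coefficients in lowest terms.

Method: write R = a + b12*\gamma_{12} + b13*\gamma_{13} + b23*\gamma_{23} with a^2 + b12^2 + b13^2 + b23^2 = 1 (so R^-1 = ~R). Expanding the columns R e_j ~R gives tr M = 4a^2 - 1 and, from the antisymmetric part, M21 - M12 = -4a*b12, M13 - M31 = 4a*b13, M32 - M23 = -4a*b23.
Here tr M = -\frac{26061}{28561}, so a^2 = (1 + tr M)/4 = \frac{625}{28561} and a = ±\frac{25}{169}. Taking a = \frac{25}{169}: M21 - M12 = \frac{6000}{28561}, M13 - M31 = -\frac{14400}{28561}, M32 - M23 = \frac{6000}{28561}, giving b12 = -\frac{60}{169}, b13 = -\frac{144}{169}, b23 = -\frac{60}{169}, i.e. R = \frac{25}{169} - \frac{60}{169} \gamma_{12} - \frac{144}{169} \gamma_{13} - \frac{60}{169} \gamma_{23}.
Its \gamma_{12} coefficient is negative, so report the other preimage -R.
Answer: -\frac{25}{169} + \frac{60}{169} \gamma_{12} + \frac{144}{169} \gamma_{13} + \frac{60}{169} \gamma_{23}. Key observation: the double cover Spin(3) -> SO(3) sends R and -R to the same matrix (trace -\frac{26061}{28561} here), so the stated sign of the \gamma_{12} coefficient is what selects one sheet.


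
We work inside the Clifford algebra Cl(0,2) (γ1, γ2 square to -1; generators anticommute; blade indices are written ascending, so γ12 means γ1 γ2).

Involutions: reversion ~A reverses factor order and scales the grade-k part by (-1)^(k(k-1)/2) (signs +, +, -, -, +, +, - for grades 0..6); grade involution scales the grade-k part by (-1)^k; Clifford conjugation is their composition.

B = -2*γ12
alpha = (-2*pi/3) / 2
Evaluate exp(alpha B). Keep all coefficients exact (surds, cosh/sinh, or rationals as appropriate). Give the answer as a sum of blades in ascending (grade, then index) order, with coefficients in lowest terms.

B^2 = (-2)^2*(γ12)^2 = 4*(-1) = -4 (a basis 2-blade squares to minus the product of its generators' squares).
B^2 = -4 — circular case — the even/odd split gives cos and sin: l = 2, alpha*l = -2*pi/3, so exp(alpha B) = cos(-2*pi/3) + (sin(-2*pi/3)/2)*B = -1/2 + (-sqrt(3)/4)*B.
Answer: -1/2 + sqrt(3)/2*γ12


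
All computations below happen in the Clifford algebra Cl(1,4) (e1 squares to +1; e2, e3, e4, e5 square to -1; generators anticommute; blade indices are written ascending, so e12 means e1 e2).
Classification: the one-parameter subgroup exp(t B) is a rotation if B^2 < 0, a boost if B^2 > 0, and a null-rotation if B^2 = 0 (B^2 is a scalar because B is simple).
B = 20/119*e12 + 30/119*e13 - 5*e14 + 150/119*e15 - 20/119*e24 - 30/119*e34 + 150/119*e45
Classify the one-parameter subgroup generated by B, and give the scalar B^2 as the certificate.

B^2 term by term: the squares give (20/119)^2*(e12)^2 + (30/119)^2*(e13)^2 + (-5)^2*(e14)^2 + (150/119)^2*(e15)^2 + (-20/119)^2*(e24)^2 + (-30/119)^2*(e34)^2 + (150/119)^2*(e45)^2 = 400/14161*(+1) + 900/14161*(+1) + 25*(+1) + 22500/14161*(+1) + 400/14161*(-1) + 900/14161*(-1) + 22500/14161*(-1) = 25 (each basis 2-blade squares to minus the product of its generators' squares); cross terms between blades sharing an index anticommute and cancel; the commuting (index-disjoint) pairs give grade-4 terms 2*c*c'*(blade product), which cancel blade by blade — e1234: -1200/14161 + 1200/14161 = 0; e1245: 6000/14161 - 6000/14161 = 0; e1345: 9000/14161 - 9000/14161 = 0 — confirming B is simple. So B^2 = 25.
Answer: boost, certificate B^2 = 25. One invariant decides it: the square 25 survives every conjugation, and its sign is exactly the classification.


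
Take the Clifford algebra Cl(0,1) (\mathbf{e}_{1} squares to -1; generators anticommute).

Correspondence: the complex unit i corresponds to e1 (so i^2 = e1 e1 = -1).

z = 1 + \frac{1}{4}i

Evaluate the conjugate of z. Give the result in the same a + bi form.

In blades: z = 1 + \frac{1}{4} e_{1}.
Conjugation here is Clifford conjugation: the scalar is fixed and the grade-1 and grade-2 blades all flip sign, giving 1 - \frac{1}{4} e_{1}; translating back:
Answer: 1 - \frac{1}{4}i


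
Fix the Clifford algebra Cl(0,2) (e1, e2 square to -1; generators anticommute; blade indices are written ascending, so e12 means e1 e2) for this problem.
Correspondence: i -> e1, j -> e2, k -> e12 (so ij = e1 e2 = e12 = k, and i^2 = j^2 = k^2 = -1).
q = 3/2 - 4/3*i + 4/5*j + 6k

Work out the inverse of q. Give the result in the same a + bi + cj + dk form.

In blades: q = 3/2 - 4/3*e1 + 4/5*e2 + 6*e12.
With qbar = 3/2 + 4/3*e1 - 4/5*e2 - 6*e12 (scalar fixed, mapped units negated), q qbar = 36601/900 (the sum of squared coefficients), so q^-1 = qbar / (36601/900) = 1350/36601 + 1200/36601*e1 - 720/36601*e2 - 5400/36601*e12; translating back:
Answer: 1350/36601 + 1200/36601*i - 720/36601*j - 5400/36601*k


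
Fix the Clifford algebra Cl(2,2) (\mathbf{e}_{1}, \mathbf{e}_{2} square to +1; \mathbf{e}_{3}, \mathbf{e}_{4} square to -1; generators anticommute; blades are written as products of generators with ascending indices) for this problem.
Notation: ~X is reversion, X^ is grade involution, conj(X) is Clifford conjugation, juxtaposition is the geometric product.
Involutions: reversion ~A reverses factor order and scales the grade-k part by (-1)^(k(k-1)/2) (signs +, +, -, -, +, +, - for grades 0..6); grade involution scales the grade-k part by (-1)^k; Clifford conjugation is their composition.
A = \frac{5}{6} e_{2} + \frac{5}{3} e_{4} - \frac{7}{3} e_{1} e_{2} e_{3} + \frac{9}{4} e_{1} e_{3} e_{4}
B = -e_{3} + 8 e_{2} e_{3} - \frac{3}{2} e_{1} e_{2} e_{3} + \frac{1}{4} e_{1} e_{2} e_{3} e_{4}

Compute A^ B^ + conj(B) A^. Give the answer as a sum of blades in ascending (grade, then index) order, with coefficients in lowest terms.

first term: \frac{7}{2} + \frac{56}{3} e_{1} + \frac{9}{16} e_{2} - \frac{20}{3} e_{3} + \frac{7}{12} e_{4} - \frac{7}{3} e_{1} e_{2} + \frac{5}{4} e_{1} e_{3} - \frac{9}{4} e_{1} e_{4} - \frac{5}{6} e_{2} e_{3} - \frac{27}{8} e_{2} e_{4} + \frac{5}{3} e_{3} e_{4} - \frac{5}{12} e_{1} e_{2} e_{3} - 18 e_{1} e_{2} e_{4} + \frac{5}{24} e_{1} e_{3} e_{4} - \frac{40}{3} e_{2} e_{3} e_{4} + \frac{5}{2} e_{1} e_{2} e_{3} e_{4}
second term: -\frac{7}{2} - \frac{56}{3} e_{1} - \frac{9}{16} e_{2} - \frac{20}{3} e_{3} - \frac{7}{12} e_{4} - \frac{7}{3} e_{1} e_{2} - \frac{5}{4} e_{1} e_{3} - \frac{9}{4} e_{1} e_{4} + \frac{5}{6} e_{2} e_{3} - \frac{27}{8} e_{2} e_{4} - \frac{5}{3} e_{3} e_{4} + \frac{5}{12} e_{1} e_{2} e_{3} - 18 e_{1} e_{2} e_{4} - \frac{5}{24} e_{1} e_{3} e_{4} + \frac{40}{3} e_{2} e_{3} e_{4} + \frac{5}{2} e_{1} e_{2} e_{3} e_{4}
Answer: -\frac{40}{3} e_{3} - \frac{14}{3} e_{1} e_{2} - \frac{9}{2} e_{1} e_{4} - \frac{27}{4} e_{2} e_{4} - 36 e_{1} e_{2} e_{4} + 5 e_{1} e_{2} e_{3} e_{4}


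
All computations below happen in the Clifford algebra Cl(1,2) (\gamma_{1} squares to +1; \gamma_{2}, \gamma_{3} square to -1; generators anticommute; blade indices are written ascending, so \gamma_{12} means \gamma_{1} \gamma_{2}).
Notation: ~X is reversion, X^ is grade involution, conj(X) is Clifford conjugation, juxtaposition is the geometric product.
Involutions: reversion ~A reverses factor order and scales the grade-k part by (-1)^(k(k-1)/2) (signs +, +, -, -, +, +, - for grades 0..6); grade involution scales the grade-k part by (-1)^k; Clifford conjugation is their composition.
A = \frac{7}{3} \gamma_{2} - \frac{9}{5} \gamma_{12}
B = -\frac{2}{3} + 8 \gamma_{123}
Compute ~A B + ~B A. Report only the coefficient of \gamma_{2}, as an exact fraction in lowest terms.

first term: -\frac{14}{9} \gamma_{2} + \frac{72}{5} \gamma_{3} - \frac{6}{5} \gamma_{12} + \frac{56}{3} \gamma_{13}
second term: -\frac{14}{9} \gamma_{2} + \frac{72}{5} \gamma_{3} + \frac{6}{5} \gamma_{12} - \frac{56}{3} \gamma_{13}
Answer: -\frac{28}{9}


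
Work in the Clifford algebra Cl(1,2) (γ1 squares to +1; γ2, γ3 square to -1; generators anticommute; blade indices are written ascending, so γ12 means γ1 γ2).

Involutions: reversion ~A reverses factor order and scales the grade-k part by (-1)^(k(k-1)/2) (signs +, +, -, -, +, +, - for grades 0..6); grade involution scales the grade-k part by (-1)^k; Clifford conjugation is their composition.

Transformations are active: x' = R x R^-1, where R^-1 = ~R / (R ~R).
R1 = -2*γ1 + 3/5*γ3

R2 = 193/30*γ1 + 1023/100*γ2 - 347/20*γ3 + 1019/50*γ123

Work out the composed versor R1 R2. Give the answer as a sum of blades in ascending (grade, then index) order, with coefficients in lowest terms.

Distribute over the terms of R1 (each basis-blade product reordered to ascending indices, repeated generators contracted through their squares):
(-2*γ1) R2 = -193/15 - 1023/50*γ12 + 347/10*γ13 - 1019/25*γ23
(3/5*γ3) R2 = 1041/100 - 3057/250*γ12 - 193/50*γ13 - 3069/500*γ23
Summing the partial products and collecting blades:
Answer: -737/300 - 4086/125*γ12 + 771/25*γ13 - 23449/500*γ23


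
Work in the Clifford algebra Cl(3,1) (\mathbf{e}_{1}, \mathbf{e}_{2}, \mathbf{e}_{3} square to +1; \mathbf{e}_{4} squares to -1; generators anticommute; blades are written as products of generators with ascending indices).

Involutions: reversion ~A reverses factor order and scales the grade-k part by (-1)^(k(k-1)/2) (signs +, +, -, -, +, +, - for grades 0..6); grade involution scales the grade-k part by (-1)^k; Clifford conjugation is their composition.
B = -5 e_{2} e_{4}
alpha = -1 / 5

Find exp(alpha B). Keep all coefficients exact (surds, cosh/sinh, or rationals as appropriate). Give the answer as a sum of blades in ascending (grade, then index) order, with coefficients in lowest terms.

B^2 = (-5)^2*(e_{2} e_{4})^2 = 25*(+1) = 25 (a basis 2-blade squares to minus the product of its generators' squares).
B^2 = 25 — the positive square puts this in the hyperbolic regime; l = 5, alpha*l = -1, so exp(alpha B) = cosh(-1) + (sinh(-1)/5)*B = \cosh{\left(1 \right)} + (- \frac{\sinh{\left(1 \right)}}{5})*B.
Answer: \cosh{\left(1 \right)} + \sinh{\left(1 \right)} e_{2} e_{4}


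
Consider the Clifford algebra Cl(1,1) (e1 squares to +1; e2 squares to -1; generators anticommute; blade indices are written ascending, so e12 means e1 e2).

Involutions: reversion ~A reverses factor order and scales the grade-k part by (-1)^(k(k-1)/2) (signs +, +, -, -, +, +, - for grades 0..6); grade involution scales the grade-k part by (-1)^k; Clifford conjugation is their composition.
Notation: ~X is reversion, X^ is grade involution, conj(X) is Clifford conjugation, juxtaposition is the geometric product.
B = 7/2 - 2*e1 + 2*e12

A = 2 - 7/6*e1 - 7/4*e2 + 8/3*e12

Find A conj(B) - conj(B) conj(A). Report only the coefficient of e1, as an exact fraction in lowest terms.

first term: -2/3 + 41/12*e1 - 73/8*e2 + 53/6*e12
second term: 44/3 + 139/12*e1 + 25/8*e2 - 59/6*e12
Answer: -49/6


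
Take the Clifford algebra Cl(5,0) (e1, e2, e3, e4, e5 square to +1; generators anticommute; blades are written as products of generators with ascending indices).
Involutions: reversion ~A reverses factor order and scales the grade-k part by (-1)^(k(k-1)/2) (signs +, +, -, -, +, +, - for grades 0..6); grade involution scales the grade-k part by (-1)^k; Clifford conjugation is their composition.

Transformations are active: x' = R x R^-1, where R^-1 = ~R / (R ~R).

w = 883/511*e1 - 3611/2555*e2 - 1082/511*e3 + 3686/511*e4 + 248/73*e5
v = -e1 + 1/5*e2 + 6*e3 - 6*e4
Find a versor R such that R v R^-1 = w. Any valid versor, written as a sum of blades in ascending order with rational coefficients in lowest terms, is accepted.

Key observation: q(v) = q(w) = 1826/25 (sandwiches preserve the norm), so R = v + w = 372/511*e1 - 620/511*e2 + 1984/511*e3 + 620/511*e4 + 248/73*e5 works whenever it is invertible — the component of v along it is kept and (v - w)/2 reverses, sending v to w.
Answer: 372/511*e1 - 620/511*e2 + 1984/511*e3 + 620/511*e4 + 248/73*e5


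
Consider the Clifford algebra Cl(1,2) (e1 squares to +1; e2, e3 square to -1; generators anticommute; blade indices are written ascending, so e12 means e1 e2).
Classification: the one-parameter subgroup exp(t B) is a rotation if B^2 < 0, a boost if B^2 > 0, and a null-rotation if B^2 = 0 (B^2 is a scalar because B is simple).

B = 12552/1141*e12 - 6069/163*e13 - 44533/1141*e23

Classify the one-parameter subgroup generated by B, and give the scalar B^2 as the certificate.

B^2 term by term: the squares give (12552/1141)^2*(e12)^2 + (-6069/163)^2*(e13)^2 + (-44533/1141)^2*(e23)^2 = 157552704/1301881*(+1) + 36832761/26569*(+1) + 1983188089/1301881*(-1) = -16 (each basis 2-blade squares to minus the product of its generators' squares); cross terms between blades sharing an index anticommute and cancel. So B^2 = -16.
Answer: rotation, certificate B^2 = -16. Note: conjugating B changes its blade decomposition but never the scalar B^2 = -16, whose sign settles the classification.


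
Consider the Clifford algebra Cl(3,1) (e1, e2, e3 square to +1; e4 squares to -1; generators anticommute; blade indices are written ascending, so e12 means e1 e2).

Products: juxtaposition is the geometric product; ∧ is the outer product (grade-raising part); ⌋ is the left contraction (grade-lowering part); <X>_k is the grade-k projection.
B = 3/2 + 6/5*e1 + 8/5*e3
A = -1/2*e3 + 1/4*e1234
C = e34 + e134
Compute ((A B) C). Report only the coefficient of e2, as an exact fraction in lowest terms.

step 1: -4/5 - 3/4*e3 + 3/5*e13 - 2/5*e124 - 3/10*e234 + 3/8*e1234
step 2: -27/40*e2 - 27/20*e4 + 27/40*e12 + 27/20*e14 - 2/5*e23 - 4/5*e34 - 2/5*e123 - 4/5*e134
Answer: -27/40


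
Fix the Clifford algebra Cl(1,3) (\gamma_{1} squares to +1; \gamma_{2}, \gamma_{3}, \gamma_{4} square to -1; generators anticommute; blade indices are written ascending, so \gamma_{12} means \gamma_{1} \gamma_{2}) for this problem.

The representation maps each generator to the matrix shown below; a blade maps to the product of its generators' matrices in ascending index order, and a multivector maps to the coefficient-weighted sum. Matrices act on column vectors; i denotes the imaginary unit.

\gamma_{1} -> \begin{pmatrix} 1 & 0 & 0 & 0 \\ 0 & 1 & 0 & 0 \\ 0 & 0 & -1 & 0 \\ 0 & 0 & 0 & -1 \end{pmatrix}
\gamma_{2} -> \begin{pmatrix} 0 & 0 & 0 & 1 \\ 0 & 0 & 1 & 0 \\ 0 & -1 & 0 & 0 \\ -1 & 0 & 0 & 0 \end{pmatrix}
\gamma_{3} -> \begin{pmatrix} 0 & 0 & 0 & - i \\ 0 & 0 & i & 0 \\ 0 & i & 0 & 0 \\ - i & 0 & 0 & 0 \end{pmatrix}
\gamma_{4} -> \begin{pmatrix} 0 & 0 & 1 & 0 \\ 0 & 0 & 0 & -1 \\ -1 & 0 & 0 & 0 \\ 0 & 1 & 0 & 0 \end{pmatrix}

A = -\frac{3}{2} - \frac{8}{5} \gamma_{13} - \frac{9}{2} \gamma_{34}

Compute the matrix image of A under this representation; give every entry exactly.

Bivector images (products of the table entries): rho(\gamma_{13}) = rho(\gamma_{1})rho(\gamma_{3}) = \begin{pmatrix} 0 & 0 & 0 & - i \\ 0 & 0 & i & 0 \\ 0 & - i & 0 & 0 \\ i & 0 & 0 & 0 \end{pmatrix}; rho(\gamma_{34}) = rho(\gamma_{3})rho(\gamma_{4}) = \begin{pmatrix} 0 & - i & 0 & 0 \\ - i & 0 & 0 & 0 \\ 0 & 0 & 0 & - i \\ 0 & 0 & - i & 0 \end{pmatrix}.
M = (-\frac{3}{2})*1 + (-\frac{8}{5})*rho(\gamma_{13}) + (-\frac{9}{2})*rho(\gamma_{34}), summed entrywise (1 is the identity matrix):
Answer: \begin{pmatrix} - \frac{3}{2} & \frac{9 i}{2} & 0 & \frac{8 i}{5} \\ \frac{9 i}{2} & - \frac{3}{2} & - \frac{8 i}{5} & 0 \\ 0 & \frac{8 i}{5} & - \frac{3}{2} & \frac{9 i}{2} \\ - \frac{8 i}{5} & 0 & \frac{9 i}{2} & - \frac{3}{2} \end{pmatrix}


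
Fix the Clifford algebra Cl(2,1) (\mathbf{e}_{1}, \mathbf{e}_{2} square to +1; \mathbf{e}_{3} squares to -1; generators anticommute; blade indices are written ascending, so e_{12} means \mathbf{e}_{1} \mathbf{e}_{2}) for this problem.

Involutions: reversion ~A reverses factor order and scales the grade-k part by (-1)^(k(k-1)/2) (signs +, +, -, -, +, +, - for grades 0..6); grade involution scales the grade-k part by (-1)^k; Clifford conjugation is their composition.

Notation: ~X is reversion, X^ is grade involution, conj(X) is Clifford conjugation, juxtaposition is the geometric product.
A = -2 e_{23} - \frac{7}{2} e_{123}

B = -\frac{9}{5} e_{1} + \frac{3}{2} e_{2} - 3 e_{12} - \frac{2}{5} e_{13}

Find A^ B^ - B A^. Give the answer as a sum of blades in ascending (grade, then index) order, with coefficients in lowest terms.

first term: \frac{7}{5} e_{2} + \frac{15}{2} e_{3} - \frac{4}{5} e_{12} - \frac{3}{4} e_{13} + \frac{63}{10} e_{23} - \frac{18}{5} e_{123}
second term: \frac{7}{5} e_{2} + \frac{15}{2} e_{3} + \frac{4}{5} e_{12} + \frac{3}{4} e_{13} - \frac{63}{10} e_{23} + \frac{18}{5} e_{123}
Answer: -\frac{8}{5} e_{12} - \frac{3}{2} e_{13} + \frac{63}{5} e_{23} - \frac{36}{5} e_{123}


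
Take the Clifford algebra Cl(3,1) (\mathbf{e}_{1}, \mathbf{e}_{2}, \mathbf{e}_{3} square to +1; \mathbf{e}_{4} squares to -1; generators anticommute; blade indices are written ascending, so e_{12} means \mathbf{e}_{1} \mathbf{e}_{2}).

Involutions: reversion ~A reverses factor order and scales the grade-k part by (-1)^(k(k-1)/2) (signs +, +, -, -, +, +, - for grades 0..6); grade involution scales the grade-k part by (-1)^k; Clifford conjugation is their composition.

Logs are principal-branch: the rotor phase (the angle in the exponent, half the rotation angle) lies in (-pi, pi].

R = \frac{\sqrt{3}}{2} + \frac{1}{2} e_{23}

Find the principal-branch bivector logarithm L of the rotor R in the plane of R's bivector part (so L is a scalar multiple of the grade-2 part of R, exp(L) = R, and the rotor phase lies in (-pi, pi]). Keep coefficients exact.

The scalar part of R is \frac{\sqrt{3}}{2}, so the principal-branch rotor phase is pinned; divide the bivector part by its sine to get the unit plane — L is the phase times that plane.
Concretely: cos(phase) = \frac{\sqrt{3}}{2} gives phase = ±\frac{\pi}{6}, and since phase/sin(phase) is even the sign is immaterial: L = (phase/sin(phase)) * <R>_2 = (\frac{\pi}{3}) * <R>_2.
Answer: \frac{\pi}{6} e_{23}


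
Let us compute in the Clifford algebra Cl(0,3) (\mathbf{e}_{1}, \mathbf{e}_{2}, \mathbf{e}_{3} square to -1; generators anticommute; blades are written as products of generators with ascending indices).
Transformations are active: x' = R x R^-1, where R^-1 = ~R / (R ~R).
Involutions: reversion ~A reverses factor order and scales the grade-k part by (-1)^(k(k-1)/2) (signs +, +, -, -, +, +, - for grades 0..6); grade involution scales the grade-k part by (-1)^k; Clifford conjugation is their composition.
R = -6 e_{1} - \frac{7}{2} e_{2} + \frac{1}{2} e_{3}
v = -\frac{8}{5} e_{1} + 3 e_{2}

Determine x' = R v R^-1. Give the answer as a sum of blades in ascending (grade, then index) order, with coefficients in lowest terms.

~R = -6 e_{1} - \frac{7}{2} e_{2} + \frac{1}{2} e_{3}, and R ~R = -\frac{97}{2}, so R^-1 = ~R / (-\frac{97}{2}).
R v = \frac{9}{10} - \frac{118}{5} e_{1} e_{2} + \frac{4}{5} e_{1} e_{3} - \frac{3}{2} e_{2} e_{3}
Answer: \frac{884}{485} e_{1} - \frac{1392}{485} e_{2} - \frac{9}{485} e_{3}


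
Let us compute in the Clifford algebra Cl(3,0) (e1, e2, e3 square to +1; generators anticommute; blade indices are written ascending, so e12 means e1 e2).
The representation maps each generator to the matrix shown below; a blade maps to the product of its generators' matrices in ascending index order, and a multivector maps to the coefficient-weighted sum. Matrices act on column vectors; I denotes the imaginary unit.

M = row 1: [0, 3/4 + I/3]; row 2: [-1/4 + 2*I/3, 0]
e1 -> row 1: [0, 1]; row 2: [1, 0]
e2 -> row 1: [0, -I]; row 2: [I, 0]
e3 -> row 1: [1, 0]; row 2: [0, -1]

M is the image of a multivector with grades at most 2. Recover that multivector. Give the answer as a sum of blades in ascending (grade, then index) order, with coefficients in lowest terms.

Method: 1, rho(e1), rho(e2), rho(e3) form a trace-orthogonal basis of the 2x2 complex matrices (tr(X Y) = 2 if X = Y, else 0), so M = m0*1 + m1*rho(e1) + m2*rho(e2) + m3*rho(e3) with m0 = tr(M)/2 = 0, m1 = tr(M rho(e1))/2 = 1/4 + I/2, m2 = tr(M rho(e2))/2 = 1/6 + I/2, m3 = tr(M rho(e3))/2 = 0.
Multiplying table entries, the bivector images are rho(e12) = I*rho(e3), rho(e13) = -I*rho(e2), rho(e23) = I*rho(e1); with real blade coefficients the real parts of m0..m3 are the coefficients of 1, e1, e2, e3 and the imaginary parts give the bivectors (e23: Im m1, e13: -Im m2, e12: Im m3).
Answer: 1/4*e1 + 1/6*e2 - 1/2*e13 + 1/2*e23
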